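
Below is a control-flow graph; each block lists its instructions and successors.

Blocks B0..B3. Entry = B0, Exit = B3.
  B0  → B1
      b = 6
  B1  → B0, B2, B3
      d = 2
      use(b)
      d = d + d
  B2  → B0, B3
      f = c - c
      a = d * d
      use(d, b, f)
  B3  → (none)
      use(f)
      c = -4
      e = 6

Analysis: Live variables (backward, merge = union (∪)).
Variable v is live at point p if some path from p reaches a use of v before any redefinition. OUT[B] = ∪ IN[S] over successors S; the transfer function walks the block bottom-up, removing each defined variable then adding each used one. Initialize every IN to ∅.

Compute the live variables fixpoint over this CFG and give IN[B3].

Per-block solution:
  B0: | IN={c, f} | OUT={b, c, f}
  B1: | IN={b, c, f} | OUT={b, c, d, f}
  B2: | IN={b, c, d} | OUT={c, f}
  B3: | IN={f} | OUT={}

B3 is the boundary node: OUT[B3] = {}
Applying B3's transfer function to that OUT value gives IN[B3] (row B3 above).

Answer: {f}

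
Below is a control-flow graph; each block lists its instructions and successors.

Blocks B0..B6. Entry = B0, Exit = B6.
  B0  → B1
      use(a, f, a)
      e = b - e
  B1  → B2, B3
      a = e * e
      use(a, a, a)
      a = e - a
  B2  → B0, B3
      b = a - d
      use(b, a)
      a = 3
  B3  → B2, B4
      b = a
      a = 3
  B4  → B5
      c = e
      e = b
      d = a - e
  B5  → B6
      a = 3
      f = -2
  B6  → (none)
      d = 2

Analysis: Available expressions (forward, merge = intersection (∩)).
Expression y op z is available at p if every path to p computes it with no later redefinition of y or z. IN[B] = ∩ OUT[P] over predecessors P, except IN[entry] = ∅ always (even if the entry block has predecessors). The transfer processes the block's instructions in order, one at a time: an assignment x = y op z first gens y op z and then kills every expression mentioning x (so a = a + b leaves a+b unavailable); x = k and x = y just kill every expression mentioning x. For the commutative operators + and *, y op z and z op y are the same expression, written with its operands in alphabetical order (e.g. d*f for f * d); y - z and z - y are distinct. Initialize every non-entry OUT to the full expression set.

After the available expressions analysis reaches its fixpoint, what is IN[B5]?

Answer: {a-e}

Derivation:
Per-block solution:
  B0: | IN={} | OUT={}
  B1: | IN={} | OUT={e*e}
  B2: | IN={e*e} | OUT={e*e}
  B3: | IN={e*e} | OUT={e*e}
  B4: | IN={e*e} | OUT={a-e}
  B5: | IN={a-e} | OUT={}
  B6: | IN={} | OUT={}

Merge at B5: IN[B5] = OUT[B4] = {a-e}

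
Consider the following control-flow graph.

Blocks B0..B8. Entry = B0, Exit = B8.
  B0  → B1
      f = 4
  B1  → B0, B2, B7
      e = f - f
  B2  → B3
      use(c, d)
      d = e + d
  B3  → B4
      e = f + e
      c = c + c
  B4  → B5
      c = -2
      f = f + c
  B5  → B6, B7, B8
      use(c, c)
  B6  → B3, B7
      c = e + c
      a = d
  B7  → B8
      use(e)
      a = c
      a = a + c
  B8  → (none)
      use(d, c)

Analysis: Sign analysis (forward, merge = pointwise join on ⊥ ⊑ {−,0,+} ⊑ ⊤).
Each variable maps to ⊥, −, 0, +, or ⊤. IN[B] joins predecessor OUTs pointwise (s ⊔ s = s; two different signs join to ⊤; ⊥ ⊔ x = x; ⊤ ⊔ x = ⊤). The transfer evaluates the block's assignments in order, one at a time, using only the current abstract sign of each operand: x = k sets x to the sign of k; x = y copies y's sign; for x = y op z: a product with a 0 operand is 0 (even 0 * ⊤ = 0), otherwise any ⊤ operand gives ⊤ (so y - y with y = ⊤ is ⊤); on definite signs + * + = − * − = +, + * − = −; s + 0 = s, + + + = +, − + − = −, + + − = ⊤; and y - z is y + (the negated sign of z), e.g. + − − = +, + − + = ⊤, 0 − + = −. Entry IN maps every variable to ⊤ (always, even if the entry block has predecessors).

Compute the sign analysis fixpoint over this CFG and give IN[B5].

Per-block solution:
  B0:  IN=(all ⊤)  OUT={f:+; rest ⊤}
  B1:  IN={f:+; rest ⊤}  OUT={f:+; rest ⊤}
  B2:  IN={f:+; rest ⊤}  OUT={f:+; rest ⊤}
  B3:  IN=(all ⊤)  OUT=(all ⊤)
  B4:  IN=(all ⊤)  OUT={c:-; rest ⊤}
  B5:  IN={c:-; rest ⊤}  OUT={c:-; rest ⊤}
  B6:  IN={c:-; rest ⊤}  OUT=(all ⊤)
  B7:  IN=(all ⊤)  OUT=(all ⊤)
  B8:  IN=(all ⊤)  OUT=(all ⊤)

Merge at B5: IN[B5] = OUT[B4] = {a: ⊤, b: ⊤, c: -, d: ⊤, e: ⊤, f: ⊤}

Answer: {a: ⊤, b: ⊤, c: -, d: ⊤, e: ⊤, f: ⊤}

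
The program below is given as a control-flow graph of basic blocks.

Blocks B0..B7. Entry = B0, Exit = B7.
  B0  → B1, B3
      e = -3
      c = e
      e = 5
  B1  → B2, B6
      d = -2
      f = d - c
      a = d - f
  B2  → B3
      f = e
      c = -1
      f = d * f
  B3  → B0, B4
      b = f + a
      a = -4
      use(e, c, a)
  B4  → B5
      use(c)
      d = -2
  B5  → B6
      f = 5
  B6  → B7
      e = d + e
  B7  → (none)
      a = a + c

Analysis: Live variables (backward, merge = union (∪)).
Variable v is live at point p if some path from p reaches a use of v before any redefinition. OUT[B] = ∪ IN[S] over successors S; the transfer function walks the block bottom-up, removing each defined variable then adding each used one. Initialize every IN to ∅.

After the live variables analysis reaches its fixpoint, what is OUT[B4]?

Answer: {a, c, d, e}

Trace:
Fixpoint table:
  B0:   IN={a, f}   OUT={a, c, e, f}
  B1:   IN={c, e}   OUT={a, c, d, e}
  B2:   IN={a, d, e}   OUT={a, c, e, f}
  B3:   IN={a, c, e, f}   OUT={a, c, e, f}
  B4:   IN={a, c, e}   OUT={a, c, d, e}
  B5:   IN={a, c, d, e}   OUT={a, c, d, e}
  B6:   IN={a, c, d, e}   OUT={a, c}
  B7:   IN={a, c}   OUT={}

Merge at B4: OUT[B4] = IN[B5] = {a, c, d, e}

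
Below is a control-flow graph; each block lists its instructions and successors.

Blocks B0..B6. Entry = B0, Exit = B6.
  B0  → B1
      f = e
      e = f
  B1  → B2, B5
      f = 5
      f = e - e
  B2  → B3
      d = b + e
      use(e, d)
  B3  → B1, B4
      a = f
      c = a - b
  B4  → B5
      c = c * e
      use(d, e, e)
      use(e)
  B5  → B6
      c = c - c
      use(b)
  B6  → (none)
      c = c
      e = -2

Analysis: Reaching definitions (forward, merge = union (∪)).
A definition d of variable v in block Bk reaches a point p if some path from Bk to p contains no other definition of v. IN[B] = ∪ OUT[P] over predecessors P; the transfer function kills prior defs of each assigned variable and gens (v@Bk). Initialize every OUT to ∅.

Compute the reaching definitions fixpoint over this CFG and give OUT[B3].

Fixpoint table:
  B0: | IN={} | OUT={e@B0, f@B0}
  B1: | IN={a@B3, c@B3, d@B2, e@B0, f@B0, f@B1} | OUT={a@B3, c@B3, d@B2, e@B0, f@B1}
  B2: | IN={a@B3, c@B3, d@B2, e@B0, f@B1} | OUT={a@B3, c@B3, d@B2, e@B0, f@B1}
  B3: | IN={a@B3, c@B3, d@B2, e@B0, f@B1} | OUT={a@B3, c@B3, d@B2, e@B0, f@B1}
  B4: | IN={a@B3, c@B3, d@B2, e@B0, f@B1} | OUT={a@B3, c@B4, d@B2, e@B0, f@B1}
  B5: | IN={a@B3, c@B3, c@B4, d@B2, e@B0, f@B1} | OUT={a@B3, c@B5, d@B2, e@B0, f@B1}
  B6: | IN={a@B3, c@B5, d@B2, e@B0, f@B1} | OUT={a@B3, c@B6, d@B2, e@B6, f@B1}

Merge at B3: IN[B3] = OUT[B2] = {a@B3, c@B3, d@B2, e@B0, f@B1}
Applying B3's transfer function to that IN value gives OUT[B3] (row B3 above).

Answer: {a@B3, c@B3, d@B2, e@B0, f@B1}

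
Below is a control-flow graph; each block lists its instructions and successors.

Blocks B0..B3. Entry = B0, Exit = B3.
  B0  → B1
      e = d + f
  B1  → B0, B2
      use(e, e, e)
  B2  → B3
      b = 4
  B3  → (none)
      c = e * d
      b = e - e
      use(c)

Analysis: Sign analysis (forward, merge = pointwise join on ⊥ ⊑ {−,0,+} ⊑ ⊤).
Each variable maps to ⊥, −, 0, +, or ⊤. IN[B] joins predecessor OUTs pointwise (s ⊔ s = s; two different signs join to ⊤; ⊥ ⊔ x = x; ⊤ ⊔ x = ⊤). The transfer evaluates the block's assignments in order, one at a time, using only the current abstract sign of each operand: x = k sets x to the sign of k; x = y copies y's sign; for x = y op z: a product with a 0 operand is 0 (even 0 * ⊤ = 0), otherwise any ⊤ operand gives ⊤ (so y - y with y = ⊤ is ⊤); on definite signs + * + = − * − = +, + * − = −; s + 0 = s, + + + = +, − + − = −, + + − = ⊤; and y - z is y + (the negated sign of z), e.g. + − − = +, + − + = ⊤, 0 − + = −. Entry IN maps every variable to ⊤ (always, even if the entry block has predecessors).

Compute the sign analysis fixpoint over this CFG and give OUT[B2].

Answer: {a: ⊤, b: +, c: ⊤, d: ⊤, e: ⊤, f: ⊤}

Working:
Converged values:
  B0:  IN=(all ⊤)  OUT=(all ⊤)
  B1:  IN=(all ⊤)  OUT=(all ⊤)
  B2:  IN=(all ⊤)  OUT={b:+; rest ⊤}
  B3:  IN={b:+; rest ⊤}  OUT=(all ⊤)

Merge at B2: IN[B2] = OUT[B1] = {a: ⊤, b: ⊤, c: ⊤, d: ⊤, e: ⊤, f: ⊤}
Applying B2's transfer function to that IN value gives OUT[B2] (row B2 above).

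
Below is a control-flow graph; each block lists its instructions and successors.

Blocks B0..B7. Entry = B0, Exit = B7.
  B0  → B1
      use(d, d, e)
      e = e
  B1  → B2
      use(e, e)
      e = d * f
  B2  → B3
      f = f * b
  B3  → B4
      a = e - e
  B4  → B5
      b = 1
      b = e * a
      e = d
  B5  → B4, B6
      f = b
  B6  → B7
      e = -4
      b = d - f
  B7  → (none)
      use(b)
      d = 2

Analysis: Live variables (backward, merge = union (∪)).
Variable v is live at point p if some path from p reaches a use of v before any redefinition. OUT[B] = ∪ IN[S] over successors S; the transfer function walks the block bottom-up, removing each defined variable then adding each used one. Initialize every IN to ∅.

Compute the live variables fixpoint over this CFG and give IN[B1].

Fixpoint table:
  B0:   IN={b, d, e, f}   OUT={b, d, e, f}
  B1:   IN={b, d, e, f}   OUT={b, d, e, f}
  B2:   IN={b, d, e, f}   OUT={d, e}
  B3:   IN={d, e}   OUT={a, d, e}
  B4:   IN={a, d, e}   OUT={a, b, d, e}
  B5:   IN={a, b, d, e}   OUT={a, d, e, f}
  B6:   IN={d, f}   OUT={b}
  B7:   IN={b}   OUT={}

Merge at B1: OUT[B1] = IN[B2] = {b, d, e, f}
Applying B1's transfer function to that OUT value gives IN[B1] (row B1 above).

Answer: {b, d, e, f}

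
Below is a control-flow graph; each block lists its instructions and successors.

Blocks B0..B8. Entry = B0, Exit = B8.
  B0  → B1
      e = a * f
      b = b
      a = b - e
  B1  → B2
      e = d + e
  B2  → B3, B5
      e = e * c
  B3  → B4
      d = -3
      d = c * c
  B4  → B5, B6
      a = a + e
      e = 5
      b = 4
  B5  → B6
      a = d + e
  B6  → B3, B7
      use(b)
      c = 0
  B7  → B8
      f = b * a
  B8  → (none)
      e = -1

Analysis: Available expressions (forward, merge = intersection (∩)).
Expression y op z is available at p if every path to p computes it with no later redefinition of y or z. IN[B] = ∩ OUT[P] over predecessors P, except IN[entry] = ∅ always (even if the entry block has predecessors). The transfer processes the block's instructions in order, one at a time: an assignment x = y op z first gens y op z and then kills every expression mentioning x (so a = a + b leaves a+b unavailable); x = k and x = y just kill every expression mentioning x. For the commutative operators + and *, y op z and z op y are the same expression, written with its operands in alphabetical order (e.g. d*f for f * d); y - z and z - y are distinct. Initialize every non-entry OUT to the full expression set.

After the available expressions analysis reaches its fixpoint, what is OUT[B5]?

Answer: {d+e}

Trace:
Converged values:
  B0: | IN={} | OUT={b-e}
  B1: | IN={b-e} | OUT={}
  B2: | IN={} | OUT={}
  B3: | IN={} | OUT={c*c}
  B4: | IN={c*c} | OUT={c*c}
  B5: | IN={} | OUT={d+e}
  B6: | IN={} | OUT={}
  B7: | IN={} | OUT={a*b}
  B8: | IN={a*b} | OUT={a*b}

Merge at B5: IN[B5] = OUT[B2] ∩ OUT[B4] = {}
Applying B5's transfer function to that IN value gives OUT[B5] (row B5 above).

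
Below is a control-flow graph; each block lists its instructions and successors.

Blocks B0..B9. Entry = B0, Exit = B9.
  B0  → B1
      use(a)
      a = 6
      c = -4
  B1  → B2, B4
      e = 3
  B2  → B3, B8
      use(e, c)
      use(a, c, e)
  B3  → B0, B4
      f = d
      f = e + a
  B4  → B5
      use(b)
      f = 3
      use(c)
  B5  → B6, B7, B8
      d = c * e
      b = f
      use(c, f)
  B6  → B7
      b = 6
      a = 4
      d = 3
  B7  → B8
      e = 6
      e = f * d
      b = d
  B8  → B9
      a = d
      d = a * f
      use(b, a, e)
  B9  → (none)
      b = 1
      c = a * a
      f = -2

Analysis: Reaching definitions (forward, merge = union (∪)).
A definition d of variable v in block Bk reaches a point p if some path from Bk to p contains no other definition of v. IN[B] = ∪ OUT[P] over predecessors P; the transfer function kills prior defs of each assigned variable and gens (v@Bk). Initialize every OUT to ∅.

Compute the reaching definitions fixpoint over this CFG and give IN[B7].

Fixpoint table:
  B0: | IN={a@B0, c@B0, e@B1, f@B3} | OUT={a@B0, c@B0, e@B1, f@B3}
  B1: | IN={a@B0, c@B0, e@B1, f@B3} | OUT={a@B0, c@B0, e@B1, f@B3}
  B2: | IN={a@B0, c@B0, e@B1, f@B3} | OUT={a@B0, c@B0, e@B1, f@B3}
  B3: | IN={a@B0, c@B0, e@B1, f@B3} | OUT={a@B0, c@B0, e@B1, f@B3}
  B4: | IN={a@B0, c@B0, e@B1, f@B3} | OUT={a@B0, c@B0, e@B1, f@B4}
  B5: | IN={a@B0, c@B0, e@B1, f@B4} | OUT={a@B0, b@B5, c@B0, d@B5, e@B1, f@B4}
  B6: | IN={a@B0, b@B5, c@B0, d@B5, e@B1, f@B4} | OUT={a@B6, b@B6, c@B0, d@B6, e@B1, f@B4}
  B7: | IN={a@B0, a@B6, b@B5, b@B6, c@B0, d@B5, d@B6, e@B1, f@B4} | OUT={a@B0, a@B6, b@B7, c@B0, d@B5, d@B6, e@B7, f@B4}
  B8: | IN={a@B0, a@B6, b@B5, b@B7, c@B0, d@B5, d@B6, e@B1, e@B7, f@B3, f@B4} | OUT={a@B8, b@B5, b@B7, c@B0, d@B8, e@B1, e@B7, f@B3, f@B4}
  B9: | IN={a@B8, b@B5, b@B7, c@B0, d@B8, e@B1, e@B7, f@B3, f@B4} | OUT={a@B8, b@B9, c@B9, d@B8, e@B1, e@B7, f@B9}

Merge at B7: IN[B7] = OUT[B5] ⊔ OUT[B6] = {a@B0, a@B6, b@B5, b@B6, c@B0, d@B5, d@B6, e@B1, f@B4}

Answer: {a@B0, a@B6, b@B5, b@B6, c@B0, d@B5, d@B6, e@B1, f@B4}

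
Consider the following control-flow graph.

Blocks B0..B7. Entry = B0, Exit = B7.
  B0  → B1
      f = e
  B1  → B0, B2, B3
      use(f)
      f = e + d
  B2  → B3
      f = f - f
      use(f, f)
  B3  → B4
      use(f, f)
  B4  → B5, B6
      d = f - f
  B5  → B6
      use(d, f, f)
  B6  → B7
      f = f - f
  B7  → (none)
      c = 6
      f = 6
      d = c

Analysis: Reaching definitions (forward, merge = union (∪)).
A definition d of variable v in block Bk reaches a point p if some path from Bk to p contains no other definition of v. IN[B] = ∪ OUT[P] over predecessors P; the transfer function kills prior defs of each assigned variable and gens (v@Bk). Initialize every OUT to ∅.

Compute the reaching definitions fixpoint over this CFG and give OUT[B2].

Fixpoint table:
  B0:  IN={f@B1}  OUT={f@B0}
  B1:  IN={f@B0}  OUT={f@B1}
  B2:  IN={f@B1}  OUT={f@B2}
  B3:  IN={f@B1, f@B2}  OUT={f@B1, f@B2}
  B4:  IN={f@B1, f@B2}  OUT={d@B4, f@B1, f@B2}
  B5:  IN={d@B4, f@B1, f@B2}  OUT={d@B4, f@B1, f@B2}
  B6:  IN={d@B4, f@B1, f@B2}  OUT={d@B4, f@B6}
  B7:  IN={d@B4, f@B6}  OUT={c@B7, d@B7, f@B7}

Merge at B2: IN[B2] = OUT[B1] = {f@B1}
Applying B2's transfer function to that IN value gives OUT[B2] (row B2 above).

Answer: {f@B2}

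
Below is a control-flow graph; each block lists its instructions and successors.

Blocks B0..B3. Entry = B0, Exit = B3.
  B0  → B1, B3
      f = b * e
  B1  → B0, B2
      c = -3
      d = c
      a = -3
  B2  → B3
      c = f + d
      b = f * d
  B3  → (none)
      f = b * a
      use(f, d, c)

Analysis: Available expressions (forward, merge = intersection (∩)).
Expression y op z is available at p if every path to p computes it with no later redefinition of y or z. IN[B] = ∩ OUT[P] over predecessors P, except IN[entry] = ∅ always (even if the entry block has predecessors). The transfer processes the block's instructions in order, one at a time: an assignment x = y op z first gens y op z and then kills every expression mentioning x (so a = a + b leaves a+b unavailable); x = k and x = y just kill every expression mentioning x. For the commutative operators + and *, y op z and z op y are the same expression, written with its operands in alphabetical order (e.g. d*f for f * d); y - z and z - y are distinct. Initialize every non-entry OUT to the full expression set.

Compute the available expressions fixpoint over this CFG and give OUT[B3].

Answer: {a*b}

Working:
Fixpoint table:
  B0: | IN={} | OUT={b*e}
  B1: | IN={b*e} | OUT={b*e}
  B2: | IN={b*e} | OUT={d*f, d+f}
  B3: | IN={} | OUT={a*b}

Merge at B3: IN[B3] = OUT[B0] ∩ OUT[B2] = {}
Applying B3's transfer function to that IN value gives OUT[B3] (row B3 above).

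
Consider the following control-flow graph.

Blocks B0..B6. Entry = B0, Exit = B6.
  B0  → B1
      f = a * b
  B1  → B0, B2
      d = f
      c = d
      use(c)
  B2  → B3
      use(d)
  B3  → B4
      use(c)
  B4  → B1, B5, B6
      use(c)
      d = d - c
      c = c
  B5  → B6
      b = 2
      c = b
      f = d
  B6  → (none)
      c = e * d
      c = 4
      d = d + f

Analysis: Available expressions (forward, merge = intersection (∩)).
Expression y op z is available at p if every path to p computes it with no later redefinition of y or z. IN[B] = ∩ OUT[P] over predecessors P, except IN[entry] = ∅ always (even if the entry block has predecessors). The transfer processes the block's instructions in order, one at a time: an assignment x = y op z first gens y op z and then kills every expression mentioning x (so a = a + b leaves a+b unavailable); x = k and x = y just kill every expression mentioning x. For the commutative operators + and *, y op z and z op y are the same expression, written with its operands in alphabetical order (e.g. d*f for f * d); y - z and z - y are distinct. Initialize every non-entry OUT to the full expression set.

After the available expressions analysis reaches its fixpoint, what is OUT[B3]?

Answer: {a*b}

Working:
Per-block solution:
  B0: | IN={} | OUT={a*b}
  B1: | IN={a*b} | OUT={a*b}
  B2: | IN={a*b} | OUT={a*b}
  B3: | IN={a*b} | OUT={a*b}
  B4: | IN={a*b} | OUT={a*b}
  B5: | IN={a*b} | OUT={}
  B6: | IN={} | OUT={}

Merge at B3: IN[B3] = OUT[B2] = {a*b}
Applying B3's transfer function to that IN value gives OUT[B3] (row B3 above).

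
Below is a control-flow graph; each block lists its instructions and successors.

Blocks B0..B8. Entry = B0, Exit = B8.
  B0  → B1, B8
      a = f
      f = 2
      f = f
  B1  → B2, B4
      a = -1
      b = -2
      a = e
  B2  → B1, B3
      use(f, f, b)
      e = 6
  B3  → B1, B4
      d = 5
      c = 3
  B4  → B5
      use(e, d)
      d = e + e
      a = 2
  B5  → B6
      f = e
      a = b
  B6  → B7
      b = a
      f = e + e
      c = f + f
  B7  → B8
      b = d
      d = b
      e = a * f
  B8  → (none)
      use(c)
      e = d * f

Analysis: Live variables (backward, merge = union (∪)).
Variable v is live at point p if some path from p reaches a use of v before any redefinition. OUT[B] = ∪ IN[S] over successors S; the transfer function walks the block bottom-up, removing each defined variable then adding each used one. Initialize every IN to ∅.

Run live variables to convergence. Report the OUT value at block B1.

Fixpoint table:
  B0: | IN={c, d, e, f} | OUT={c, d, e, f}
  B1: | IN={d, e, f} | OUT={b, d, e, f}
  B2: | IN={b, d, f} | OUT={b, d, e, f}
  B3: | IN={b, e, f} | OUT={b, d, e, f}
  B4: | IN={b, d, e} | OUT={b, d, e}
  B5: | IN={b, d, e} | OUT={a, d, e}
  B6: | IN={a, d, e} | OUT={a, c, d, f}
  B7: | IN={a, c, d, f} | OUT={c, d, f}
  B8: | IN={c, d, f} | OUT={}

Merge at B1: OUT[B1] = IN[B2] ⊔ IN[B4] = {b, d, e, f}

Answer: {b, d, e, f}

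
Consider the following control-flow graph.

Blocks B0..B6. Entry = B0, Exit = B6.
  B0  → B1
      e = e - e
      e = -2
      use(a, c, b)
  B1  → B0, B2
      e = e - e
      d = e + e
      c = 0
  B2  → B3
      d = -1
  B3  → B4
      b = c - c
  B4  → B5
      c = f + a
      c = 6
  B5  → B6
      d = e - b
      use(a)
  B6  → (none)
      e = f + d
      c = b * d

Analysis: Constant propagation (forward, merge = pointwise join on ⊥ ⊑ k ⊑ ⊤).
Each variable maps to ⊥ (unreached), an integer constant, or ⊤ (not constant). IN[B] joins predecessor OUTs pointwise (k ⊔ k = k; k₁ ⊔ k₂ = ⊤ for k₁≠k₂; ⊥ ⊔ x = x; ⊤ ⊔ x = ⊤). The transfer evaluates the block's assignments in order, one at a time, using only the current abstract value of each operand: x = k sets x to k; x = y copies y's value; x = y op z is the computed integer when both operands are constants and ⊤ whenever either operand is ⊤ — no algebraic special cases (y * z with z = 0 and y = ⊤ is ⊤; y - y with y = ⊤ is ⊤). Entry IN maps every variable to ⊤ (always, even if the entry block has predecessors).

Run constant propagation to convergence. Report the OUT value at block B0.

Converged values:
  B0: | IN=(all ⊤) | OUT={e:-2; rest ⊤}
  B1: | IN={e:-2; rest ⊤} | OUT={c:0, d:0, e:0; rest ⊤}
  B2: | IN={c:0, d:0, e:0; rest ⊤} | OUT={c:0, d:-1, e:0; rest ⊤}
  B3: | IN={c:0, d:-1, e:0; rest ⊤} | OUT={b:0, c:0, d:-1, e:0; rest ⊤}
  B4: | IN={b:0, c:0, d:-1, e:0; rest ⊤} | OUT={b:0, c:6, d:-1, e:0; rest ⊤}
  B5: | IN={b:0, c:6, d:-1, e:0; rest ⊤} | OUT={b:0, c:6, d:0, e:0; rest ⊤}
  B6: | IN={b:0, c:6, d:0, e:0; rest ⊤} | OUT={b:0, c:0, d:0; rest ⊤}

Merge at B0 (entry node, so the boundary value (all ⊤) is joined with the incoming edge(s)): IN[B0] = (all ⊤) ⊔ OUT[B1] = {a: ⊤, b: ⊤, c: ⊤, d: ⊤, e: ⊤, f: ⊤}
Applying B0's transfer function to that IN value gives OUT[B0] (row B0 above).

Answer: {a: ⊤, b: ⊤, c: ⊤, d: ⊤, e: -2, f: ⊤}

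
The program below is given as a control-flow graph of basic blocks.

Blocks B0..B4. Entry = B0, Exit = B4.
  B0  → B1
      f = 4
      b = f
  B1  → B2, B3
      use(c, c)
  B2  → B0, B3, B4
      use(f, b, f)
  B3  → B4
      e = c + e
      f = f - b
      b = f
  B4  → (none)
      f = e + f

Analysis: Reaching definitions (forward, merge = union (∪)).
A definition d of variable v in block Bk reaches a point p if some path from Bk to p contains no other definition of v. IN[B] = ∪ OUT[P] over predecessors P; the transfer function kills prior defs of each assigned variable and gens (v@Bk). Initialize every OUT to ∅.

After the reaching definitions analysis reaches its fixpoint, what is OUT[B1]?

Converged values:
  B0:   IN={b@B0, f@B0}   OUT={b@B0, f@B0}
  B1:   IN={b@B0, f@B0}   OUT={b@B0, f@B0}
  B2:   IN={b@B0, f@B0}   OUT={b@B0, f@B0}
  B3:   IN={b@B0, f@B0}   OUT={b@B3, e@B3, f@B3}
  B4:   IN={b@B0, b@B3, e@B3, f@B0, f@B3}   OUT={b@B0, b@B3, e@B3, f@B4}

Merge at B1: IN[B1] = OUT[B0] = {b@B0, f@B0}
Applying B1's transfer function to that IN value gives OUT[B1] (row B1 above).

Answer: {b@B0, f@B0}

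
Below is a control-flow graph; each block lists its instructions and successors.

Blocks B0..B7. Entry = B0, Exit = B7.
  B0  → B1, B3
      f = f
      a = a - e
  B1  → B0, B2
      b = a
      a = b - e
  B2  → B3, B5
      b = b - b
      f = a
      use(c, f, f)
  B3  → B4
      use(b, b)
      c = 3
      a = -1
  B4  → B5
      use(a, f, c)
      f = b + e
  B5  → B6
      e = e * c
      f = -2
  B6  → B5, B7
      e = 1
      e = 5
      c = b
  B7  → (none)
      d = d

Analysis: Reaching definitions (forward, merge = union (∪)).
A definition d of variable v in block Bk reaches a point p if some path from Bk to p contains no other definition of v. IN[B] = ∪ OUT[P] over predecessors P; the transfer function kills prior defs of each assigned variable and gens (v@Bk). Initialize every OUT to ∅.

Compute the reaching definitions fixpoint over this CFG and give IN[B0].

Answer: {a@B1, b@B1, f@B0}

Working:
Converged values:
  B0:   IN={a@B1, b@B1, f@B0}   OUT={a@B0, b@B1, f@B0}
  B1:   IN={a@B0, b@B1, f@B0}   OUT={a@B1, b@B1, f@B0}
  B2:   IN={a@B1, b@B1, f@B0}   OUT={a@B1, b@B2, f@B2}
  B3:   IN={a@B0, a@B1, b@B1, b@B2, f@B0, f@B2}   OUT={a@B3, b@B1, b@B2, c@B3, f@B0, f@B2}
  B4:   IN={a@B3, b@B1, b@B2, c@B3, f@B0, f@B2}   OUT={a@B3, b@B1, b@B2, c@B3, f@B4}
  B5:   IN={a@B1, a@B3, b@B1, b@B2, c@B3, c@B6, e@B6, f@B2, f@B4, f@B5}   OUT={a@B1, a@B3, b@B1, b@B2, c@B3, c@B6, e@B5, f@B5}
  B6:   IN={a@B1, a@B3, b@B1, b@B2, c@B3, c@B6, e@B5, f@B5}   OUT={a@B1, a@B3, b@B1, b@B2, c@B6, e@B6, f@B5}
  B7:   IN={a@B1, a@B3, b@B1, b@B2, c@B6, e@B6, f@B5}   OUT={a@B1, a@B3, b@B1, b@B2, c@B6, d@B7, e@B6, f@B5}

Merge at B0 (entry node, so the boundary value {} is joined with the incoming edge(s)): IN[B0] = {} ⊔ OUT[B1] = {a@B1, b@B1, f@B0}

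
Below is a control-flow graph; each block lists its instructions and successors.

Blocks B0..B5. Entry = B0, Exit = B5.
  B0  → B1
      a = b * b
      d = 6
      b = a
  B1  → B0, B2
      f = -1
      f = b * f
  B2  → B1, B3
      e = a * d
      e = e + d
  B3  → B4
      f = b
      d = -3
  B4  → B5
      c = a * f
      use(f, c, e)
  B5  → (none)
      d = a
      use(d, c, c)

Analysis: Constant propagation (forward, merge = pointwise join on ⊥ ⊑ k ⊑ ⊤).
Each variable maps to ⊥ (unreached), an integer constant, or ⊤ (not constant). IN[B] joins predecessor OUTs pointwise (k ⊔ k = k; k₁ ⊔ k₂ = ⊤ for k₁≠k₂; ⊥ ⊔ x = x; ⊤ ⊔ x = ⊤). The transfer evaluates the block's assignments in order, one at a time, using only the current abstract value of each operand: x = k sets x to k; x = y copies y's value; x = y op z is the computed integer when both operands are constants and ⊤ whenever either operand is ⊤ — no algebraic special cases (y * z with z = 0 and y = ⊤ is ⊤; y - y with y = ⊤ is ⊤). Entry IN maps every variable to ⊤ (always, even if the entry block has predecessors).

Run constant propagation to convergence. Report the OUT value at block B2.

Answer: {a: ⊤, b: ⊤, c: ⊤, d: 6, e: ⊤, f: ⊤}

Derivation:
Fixpoint table:
  B0: | IN=(all ⊤) | OUT={d:6; rest ⊤}
  B1: | IN={d:6; rest ⊤} | OUT={d:6; rest ⊤}
  B2: | IN={d:6; rest ⊤} | OUT={d:6; rest ⊤}
  B3: | IN={d:6; rest ⊤} | OUT={d:-3; rest ⊤}
  B4: | IN={d:-3; rest ⊤} | OUT={d:-3; rest ⊤}
  B5: | IN={d:-3; rest ⊤} | OUT=(all ⊤)

Merge at B2: IN[B2] = OUT[B1] = {a: ⊤, b: ⊤, c: ⊤, d: 6, e: ⊤, f: ⊤}
Applying B2's transfer function to that IN value gives OUT[B2] (row B2 above).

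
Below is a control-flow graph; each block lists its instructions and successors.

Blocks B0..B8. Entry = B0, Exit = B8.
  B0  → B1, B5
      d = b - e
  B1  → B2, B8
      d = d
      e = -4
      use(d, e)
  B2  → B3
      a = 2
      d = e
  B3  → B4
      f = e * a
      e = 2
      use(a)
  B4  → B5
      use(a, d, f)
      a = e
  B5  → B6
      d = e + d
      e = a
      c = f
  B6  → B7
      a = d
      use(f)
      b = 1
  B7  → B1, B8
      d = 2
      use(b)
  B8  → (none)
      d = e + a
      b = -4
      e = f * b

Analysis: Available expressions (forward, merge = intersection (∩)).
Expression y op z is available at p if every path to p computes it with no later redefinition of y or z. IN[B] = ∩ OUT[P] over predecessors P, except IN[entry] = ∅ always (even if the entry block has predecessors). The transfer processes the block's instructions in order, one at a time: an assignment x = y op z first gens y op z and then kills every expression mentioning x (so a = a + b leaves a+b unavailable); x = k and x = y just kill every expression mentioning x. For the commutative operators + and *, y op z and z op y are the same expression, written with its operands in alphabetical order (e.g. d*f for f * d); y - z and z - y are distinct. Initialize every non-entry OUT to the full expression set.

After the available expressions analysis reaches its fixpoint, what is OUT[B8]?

Converged values:
  B0: | IN={} | OUT={b-e}
  B1: | IN={} | OUT={}
  B2: | IN={} | OUT={}
  B3: | IN={} | OUT={}
  B4: | IN={} | OUT={}
  B5: | IN={} | OUT={}
  B6: | IN={} | OUT={}
  B7: | IN={} | OUT={}
  B8: | IN={} | OUT={b*f}

Merge at B8: IN[B8] = OUT[B1] ∩ OUT[B7] = {}
Applying B8's transfer function to that IN value gives OUT[B8] (row B8 above).

Answer: {b*f}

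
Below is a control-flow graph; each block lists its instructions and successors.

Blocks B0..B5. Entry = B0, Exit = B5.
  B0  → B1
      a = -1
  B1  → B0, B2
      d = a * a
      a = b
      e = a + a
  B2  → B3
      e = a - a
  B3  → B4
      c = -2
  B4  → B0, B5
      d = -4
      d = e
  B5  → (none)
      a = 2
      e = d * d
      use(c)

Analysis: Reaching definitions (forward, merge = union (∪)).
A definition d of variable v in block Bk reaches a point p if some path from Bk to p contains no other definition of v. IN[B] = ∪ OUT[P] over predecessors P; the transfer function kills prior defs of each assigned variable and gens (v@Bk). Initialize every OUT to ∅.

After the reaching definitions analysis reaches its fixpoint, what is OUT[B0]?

Answer: {a@B0, c@B3, d@B1, d@B4, e@B1, e@B2}

Derivation:
Fixpoint table:
  B0:   IN={a@B1, c@B3, d@B1, d@B4, e@B1, e@B2}   OUT={a@B0, c@B3, d@B1, d@B4, e@B1, e@B2}
  B1:   IN={a@B0, c@B3, d@B1, d@B4, e@B1, e@B2}   OUT={a@B1, c@B3, d@B1, e@B1}
  B2:   IN={a@B1, c@B3, d@B1, e@B1}   OUT={a@B1, c@B3, d@B1, e@B2}
  B3:   IN={a@B1, c@B3, d@B1, e@B2}   OUT={a@B1, c@B3, d@B1, e@B2}
  B4:   IN={a@B1, c@B3, d@B1, e@B2}   OUT={a@B1, c@B3, d@B4, e@B2}
  B5:   IN={a@B1, c@B3, d@B4, e@B2}   OUT={a@B5, c@B3, d@B4, e@B5}

Merge at B0 (entry node, so the boundary value {} is joined with the incoming edge(s)): IN[B0] = {} ⊔ OUT[B1] ⊔ OUT[B4] = {a@B1, c@B3, d@B1, d@B4, e@B1, e@B2}
Applying B0's transfer function to that IN value gives OUT[B0] (row B0 above).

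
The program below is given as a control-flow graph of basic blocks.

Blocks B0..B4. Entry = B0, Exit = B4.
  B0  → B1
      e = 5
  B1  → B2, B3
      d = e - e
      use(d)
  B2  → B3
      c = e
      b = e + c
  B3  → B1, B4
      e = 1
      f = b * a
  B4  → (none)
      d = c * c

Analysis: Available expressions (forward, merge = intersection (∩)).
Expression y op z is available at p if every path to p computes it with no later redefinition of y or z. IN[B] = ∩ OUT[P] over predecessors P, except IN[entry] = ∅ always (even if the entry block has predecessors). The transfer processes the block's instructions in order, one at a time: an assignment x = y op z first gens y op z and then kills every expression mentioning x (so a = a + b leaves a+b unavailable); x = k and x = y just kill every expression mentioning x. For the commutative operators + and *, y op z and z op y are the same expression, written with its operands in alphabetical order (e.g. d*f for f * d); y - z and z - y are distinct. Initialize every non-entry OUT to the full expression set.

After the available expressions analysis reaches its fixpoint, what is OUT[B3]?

Fixpoint table:
  B0:  IN={}  OUT={}
  B1:  IN={}  OUT={e-e}
  B2:  IN={e-e}  OUT={c+e, e-e}
  B3:  IN={e-e}  OUT={a*b}
  B4:  IN={a*b}  OUT={a*b, c*c}

Merge at B3: IN[B3] = OUT[B1] ∩ OUT[B2] = {e-e}
Applying B3's transfer function to that IN value gives OUT[B3] (row B3 above).

Answer: {a*b}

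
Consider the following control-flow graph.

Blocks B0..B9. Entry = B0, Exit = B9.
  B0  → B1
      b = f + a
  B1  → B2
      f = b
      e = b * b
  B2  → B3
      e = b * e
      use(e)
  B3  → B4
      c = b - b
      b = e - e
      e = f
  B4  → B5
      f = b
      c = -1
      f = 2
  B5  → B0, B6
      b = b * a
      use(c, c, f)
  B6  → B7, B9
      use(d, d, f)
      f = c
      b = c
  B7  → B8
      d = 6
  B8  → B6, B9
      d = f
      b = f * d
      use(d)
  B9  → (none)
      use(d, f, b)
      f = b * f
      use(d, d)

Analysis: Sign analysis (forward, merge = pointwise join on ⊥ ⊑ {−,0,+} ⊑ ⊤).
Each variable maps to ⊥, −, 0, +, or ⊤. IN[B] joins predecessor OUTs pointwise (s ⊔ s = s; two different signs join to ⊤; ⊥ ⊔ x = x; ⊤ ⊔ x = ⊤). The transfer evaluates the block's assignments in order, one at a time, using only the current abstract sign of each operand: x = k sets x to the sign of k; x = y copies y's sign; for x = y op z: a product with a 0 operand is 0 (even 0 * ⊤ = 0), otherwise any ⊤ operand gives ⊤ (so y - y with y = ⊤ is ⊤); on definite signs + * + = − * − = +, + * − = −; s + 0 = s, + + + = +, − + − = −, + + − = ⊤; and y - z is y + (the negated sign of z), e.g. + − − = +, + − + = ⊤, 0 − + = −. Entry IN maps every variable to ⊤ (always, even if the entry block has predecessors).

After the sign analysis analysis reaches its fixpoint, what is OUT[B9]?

Converged values:
  B0:   IN=(all ⊤)   OUT=(all ⊤)
  B1:   IN=(all ⊤)   OUT=(all ⊤)
  B2:   IN=(all ⊤)   OUT=(all ⊤)
  B3:   IN=(all ⊤)   OUT=(all ⊤)
  B4:   IN=(all ⊤)   OUT={c:-, f:+; rest ⊤}
  B5:   IN={c:-, f:+; rest ⊤}   OUT={c:-, f:+; rest ⊤}
  B6:   IN={c:-; rest ⊤}   OUT={b:-, c:-, f:-; rest ⊤}
  B7:   IN={b:-, c:-, f:-; rest ⊤}   OUT={b:-, c:-, d:+, f:-; rest ⊤}
  B8:   IN={b:-, c:-, d:+, f:-; rest ⊤}   OUT={b:+, c:-, d:-, f:-; rest ⊤}
  B9:   IN={c:-, f:-; rest ⊤}   OUT={c:-; rest ⊤}

Merge at B9: IN[B9] = OUT[B6] ⊔ OUT[B8] = {a: ⊤, b: ⊤, c: -, d: ⊤, e: ⊤, f: -}
Applying B9's transfer function to that IN value gives OUT[B9] (row B9 above).

Answer: {a: ⊤, b: ⊤, c: -, d: ⊤, e: ⊤, f: ⊤}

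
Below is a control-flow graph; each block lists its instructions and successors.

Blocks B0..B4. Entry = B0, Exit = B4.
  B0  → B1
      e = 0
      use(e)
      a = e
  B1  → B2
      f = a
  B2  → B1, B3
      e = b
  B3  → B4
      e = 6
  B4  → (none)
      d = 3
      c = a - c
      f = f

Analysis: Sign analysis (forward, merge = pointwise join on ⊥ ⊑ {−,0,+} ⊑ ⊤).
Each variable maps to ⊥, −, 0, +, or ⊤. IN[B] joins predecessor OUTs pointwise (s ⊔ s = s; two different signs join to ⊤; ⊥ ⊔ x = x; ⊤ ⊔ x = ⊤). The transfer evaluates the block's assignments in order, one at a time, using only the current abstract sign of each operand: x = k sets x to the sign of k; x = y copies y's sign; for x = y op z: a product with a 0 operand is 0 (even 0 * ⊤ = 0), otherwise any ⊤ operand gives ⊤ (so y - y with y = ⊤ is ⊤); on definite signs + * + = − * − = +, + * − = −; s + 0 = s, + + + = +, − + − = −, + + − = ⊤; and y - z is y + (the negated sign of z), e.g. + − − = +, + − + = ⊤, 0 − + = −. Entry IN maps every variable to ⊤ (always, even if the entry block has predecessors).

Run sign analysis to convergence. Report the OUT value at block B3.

Fixpoint table:
  B0:   IN=(all ⊤)   OUT={a:0, e:0; rest ⊤}
  B1:   IN={a:0; rest ⊤}   OUT={a:0, f:0; rest ⊤}
  B2:   IN={a:0, f:0; rest ⊤}   OUT={a:0, f:0; rest ⊤}
  B3:   IN={a:0, f:0; rest ⊤}   OUT={a:0, e:+, f:0; rest ⊤}
  B4:   IN={a:0, e:+, f:0; rest ⊤}   OUT={a:0, d:+, e:+, f:0; rest ⊤}

Merge at B3: IN[B3] = OUT[B2] = {a: 0, b: ⊤, c: ⊤, d: ⊤, e: ⊤, f: 0}
Applying B3's transfer function to that IN value gives OUT[B3] (row B3 above).

Answer: {a: 0, b: ⊤, c: ⊤, d: ⊤, e: +, f: 0}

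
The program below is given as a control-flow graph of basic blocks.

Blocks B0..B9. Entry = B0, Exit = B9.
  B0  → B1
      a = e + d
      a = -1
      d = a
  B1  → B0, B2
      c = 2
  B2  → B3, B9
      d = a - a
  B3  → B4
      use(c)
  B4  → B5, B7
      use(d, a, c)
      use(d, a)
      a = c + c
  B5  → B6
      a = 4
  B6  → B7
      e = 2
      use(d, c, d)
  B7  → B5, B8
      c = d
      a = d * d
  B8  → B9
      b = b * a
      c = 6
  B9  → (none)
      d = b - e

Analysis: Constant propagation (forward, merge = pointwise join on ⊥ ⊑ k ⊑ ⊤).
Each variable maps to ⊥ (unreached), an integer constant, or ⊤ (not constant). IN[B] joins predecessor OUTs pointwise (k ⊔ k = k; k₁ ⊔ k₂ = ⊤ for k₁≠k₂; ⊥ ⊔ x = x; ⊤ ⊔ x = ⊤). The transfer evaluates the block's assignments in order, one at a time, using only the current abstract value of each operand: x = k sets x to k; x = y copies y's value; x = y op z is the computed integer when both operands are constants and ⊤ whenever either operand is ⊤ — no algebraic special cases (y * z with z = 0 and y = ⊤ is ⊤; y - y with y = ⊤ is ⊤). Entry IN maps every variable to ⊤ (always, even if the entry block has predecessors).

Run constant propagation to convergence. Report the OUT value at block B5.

Fixpoint table:
  B0:  IN=(all ⊤)  OUT={a:-1, d:-1; rest ⊤}
  B1:  IN={a:-1, d:-1; rest ⊤}  OUT={a:-1, c:2, d:-1; rest ⊤}
  B2:  IN={a:-1, c:2, d:-1; rest ⊤}  OUT={a:-1, c:2, d:0; rest ⊤}
  B3:  IN={a:-1, c:2, d:0; rest ⊤}  OUT={a:-1, c:2, d:0; rest ⊤}
  B4:  IN={a:-1, c:2, d:0; rest ⊤}  OUT={a:4, c:2, d:0; rest ⊤}
  B5:  IN={d:0; rest ⊤}  OUT={a:4, d:0; rest ⊤}
  B6:  IN={a:4, d:0; rest ⊤}  OUT={a:4, d:0, e:2; rest ⊤}
  B7:  IN={a:4, d:0; rest ⊤}  OUT={a:0, c:0, d:0; rest ⊤}
  B8:  IN={a:0, c:0, d:0; rest ⊤}  OUT={a:0, c:6, d:0; rest ⊤}
  B9:  IN={d:0; rest ⊤}  OUT=(all ⊤)

Merge at B5: IN[B5] = OUT[B4] ⊔ OUT[B7] = {a: ⊤, b: ⊤, c: ⊤, d: 0, e: ⊤, f: ⊤}
Applying B5's transfer function to that IN value gives OUT[B5] (row B5 above).

Answer: {a: 4, b: ⊤, c: ⊤, d: 0, e: ⊤, f: ⊤}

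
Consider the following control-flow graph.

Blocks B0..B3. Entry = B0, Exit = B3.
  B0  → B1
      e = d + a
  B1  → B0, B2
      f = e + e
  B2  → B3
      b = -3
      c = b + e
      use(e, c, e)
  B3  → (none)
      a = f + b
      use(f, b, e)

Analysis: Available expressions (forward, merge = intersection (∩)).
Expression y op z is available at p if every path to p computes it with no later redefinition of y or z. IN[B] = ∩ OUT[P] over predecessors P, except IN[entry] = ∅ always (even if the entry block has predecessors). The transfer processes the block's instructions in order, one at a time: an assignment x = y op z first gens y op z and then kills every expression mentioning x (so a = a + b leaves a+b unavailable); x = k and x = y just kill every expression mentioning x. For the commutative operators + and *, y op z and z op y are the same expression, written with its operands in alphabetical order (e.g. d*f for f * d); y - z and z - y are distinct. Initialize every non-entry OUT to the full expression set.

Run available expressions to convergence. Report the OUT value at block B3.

Answer: {b+e, b+f, e+e}

Derivation:
Converged values:
  B0:   IN={}   OUT={a+d}
  B1:   IN={a+d}   OUT={a+d, e+e}
  B2:   IN={a+d, e+e}   OUT={a+d, b+e, e+e}
  B3:   IN={a+d, b+e, e+e}   OUT={b+e, b+f, e+e}

Merge at B3: IN[B3] = OUT[B2] = {a+d, b+e, e+e}
Applying B3's transfer function to that IN value gives OUT[B3] (row B3 above).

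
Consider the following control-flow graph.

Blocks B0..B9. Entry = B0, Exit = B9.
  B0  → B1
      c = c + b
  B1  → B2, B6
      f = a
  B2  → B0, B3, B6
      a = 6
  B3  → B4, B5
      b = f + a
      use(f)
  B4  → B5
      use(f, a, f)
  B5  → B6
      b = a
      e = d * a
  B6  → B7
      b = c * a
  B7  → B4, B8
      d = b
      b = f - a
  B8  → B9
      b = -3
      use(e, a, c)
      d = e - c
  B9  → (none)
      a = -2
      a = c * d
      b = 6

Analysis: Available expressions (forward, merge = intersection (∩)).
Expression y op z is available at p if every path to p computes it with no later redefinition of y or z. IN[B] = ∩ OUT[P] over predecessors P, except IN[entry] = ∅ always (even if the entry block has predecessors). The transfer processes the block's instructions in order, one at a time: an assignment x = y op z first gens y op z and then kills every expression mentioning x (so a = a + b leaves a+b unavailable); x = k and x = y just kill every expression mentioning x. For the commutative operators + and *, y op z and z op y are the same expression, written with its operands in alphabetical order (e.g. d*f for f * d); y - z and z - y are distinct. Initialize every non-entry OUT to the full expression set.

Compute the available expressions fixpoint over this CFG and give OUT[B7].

Fixpoint table:
  B0:   IN={}   OUT={}
  B1:   IN={}   OUT={}
  B2:   IN={}   OUT={}
  B3:   IN={}   OUT={a+f}
  B4:   IN={}   OUT={}
  B5:   IN={}   OUT={a*d}
  B6:   IN={}   OUT={a*c}
  B7:   IN={a*c}   OUT={a*c, f-a}
  B8:   IN={a*c, f-a}   OUT={a*c, e-c, f-a}
  B9:   IN={a*c, e-c, f-a}   OUT={c*d, e-c}

Merge at B7: IN[B7] = OUT[B6] = {a*c}
Applying B7's transfer function to that IN value gives OUT[B7] (row B7 above).

Answer: {a*c, f-a}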